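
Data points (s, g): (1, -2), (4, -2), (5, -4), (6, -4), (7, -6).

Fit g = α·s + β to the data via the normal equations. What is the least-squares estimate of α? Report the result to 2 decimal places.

With design matrix M, MᵀM = [[127, 23]; [23, 5]] and Mᵀg = [-96, -18]ᵀ.
Determinant 127·5 − 23² = 106.
α = ((-96)·5 − 23·(-18))/106 = -33/53; β = (127·(-18) − 23·(-96))/106 = -39/53.

α = -0.62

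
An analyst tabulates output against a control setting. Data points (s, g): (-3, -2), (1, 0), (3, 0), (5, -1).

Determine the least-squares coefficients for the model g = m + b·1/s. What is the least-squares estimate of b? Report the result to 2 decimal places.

Normal-equation sums: Σ1 = 4, Σ1/s = 6/5, Σ1/s·1/s = 284/225.
And Σg = -3, Σ1/s·g = 7/15.
AᵀA·[m, b]ᵀ = Aᵀg becomes [[4, 6/5]; [6/5, 284/225]]·[m, b]ᵀ = [-3, 7/15]ᵀ.
Eliminating b: (284/225)·(row 1) − (6/5)·(row 2) gives (812/225)·m = (284/225)·(-3) − (6/5)·(7/15) = -326/75, so m = -489/406.
Then b = ((7/15) − (6/5)·(-489/406))/(284/225) = 615/406.

b = 1.51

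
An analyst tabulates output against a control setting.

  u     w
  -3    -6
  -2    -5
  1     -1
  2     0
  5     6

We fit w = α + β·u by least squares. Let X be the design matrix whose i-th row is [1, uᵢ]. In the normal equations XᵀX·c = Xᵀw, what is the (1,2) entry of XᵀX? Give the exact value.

3

Row 1 ↔ basis 1, column 2 ↔ basis u, so (XᵀX)_{1,2} = Σᵢ u = (1)·(-3) + (1)·(-2) + (1)·(1) + (1)·(2) + (1)·(5) = 3.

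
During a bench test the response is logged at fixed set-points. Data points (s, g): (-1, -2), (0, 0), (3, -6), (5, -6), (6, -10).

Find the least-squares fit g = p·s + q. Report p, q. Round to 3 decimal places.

p = -1.172, q = -1.753

Sums needed: Σs·s = 71, Σs = 13, Σ1 = 5.
Right-hand side: Σs·g = -106, Σg = -24.
Normal equations: [[71, 13]; [13, 5]]·[p, q]ᵀ = [-106, -24]ᵀ.
Eliminating q: 5·(row 1) − 13·(row 2) gives 186·p = 5·(-106) − 13·(-24) = -218, so p = -109/93.
Then q = ((-24) − 13·(-109/93))/5 = -163/93.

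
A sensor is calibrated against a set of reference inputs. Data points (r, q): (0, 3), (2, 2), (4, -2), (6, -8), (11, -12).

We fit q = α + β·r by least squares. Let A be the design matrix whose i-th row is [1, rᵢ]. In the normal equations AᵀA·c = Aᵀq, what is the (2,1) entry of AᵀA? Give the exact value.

23

Row 2 ↔ basis r, column 1 ↔ basis 1, so (AᵀA)_{2,1} = Σᵢ r = (0)·(1) + (2)·(1) + (4)·(1) + (6)·(1) + (11)·(1) = 23.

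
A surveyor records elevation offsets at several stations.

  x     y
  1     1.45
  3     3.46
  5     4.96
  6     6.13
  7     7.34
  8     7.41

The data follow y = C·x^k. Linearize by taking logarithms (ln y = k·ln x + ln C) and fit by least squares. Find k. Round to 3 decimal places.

k = 0.803

With ln yᵢ as the transformed response and ln xᵢ as the regressor:
Σln x = 8.5252, Σ(ln x)² = 15.1183, Σln y = 9.0236, Σln x·ln y = 15.2335.
Equations: 15.1183·k + 8.5252·ln C = 15.2335;  8.5252·k + 6·ln C = 9.0236.
Solving (det = 18.0313): k = 0.80267, ln C = 0.36345.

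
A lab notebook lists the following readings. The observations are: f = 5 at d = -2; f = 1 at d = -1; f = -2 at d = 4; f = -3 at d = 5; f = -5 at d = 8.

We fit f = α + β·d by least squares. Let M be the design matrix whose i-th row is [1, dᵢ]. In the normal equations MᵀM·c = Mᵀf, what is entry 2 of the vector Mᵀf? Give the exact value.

-74

Entry 2 ↔ basis d, so (Mᵀf)_{2} = Σᵢ (d)·fᵢ = (-2)·(5) + (-1)·(1) + (4)·(-2) + (5)·(-3) + (8)·(-5) = -74.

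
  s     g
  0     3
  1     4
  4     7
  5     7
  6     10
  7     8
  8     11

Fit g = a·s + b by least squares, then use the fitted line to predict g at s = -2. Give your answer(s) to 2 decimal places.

ĝ = 1.21

With design matrix X, XᵀX = [[191, 31]; [31, 7]] and Xᵀg = [271, 50]ᵀ.
det = 191·7 − 31² = 376.
a = (271·7 − 31·50)/376 = 347/376; b = (191·50 − 31·271)/376 = 1149/376.
At s = -2: ĝ = (347/376)·(-2) + (1149/376)·(1) = 455/376.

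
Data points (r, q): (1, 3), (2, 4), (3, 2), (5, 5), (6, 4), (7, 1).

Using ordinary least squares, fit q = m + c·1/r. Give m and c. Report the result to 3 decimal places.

MᵀM·[m, c]ᵀ = Mᵀq reads: 6·m + (82/35)·c = 19;  (82/35)·m + (31957/22050)·c = 157/21.
Determinant 6·(31957/22050) − (82/35)² = 2357/735.
m = (19·(31957/22050) − (82/35)·(157/21))/(2357/735) = 220963/70710; c = (6·(157/21) − (82/35)·19)/(2357/735) = 252/2357.

m = 3.125, c = 0.107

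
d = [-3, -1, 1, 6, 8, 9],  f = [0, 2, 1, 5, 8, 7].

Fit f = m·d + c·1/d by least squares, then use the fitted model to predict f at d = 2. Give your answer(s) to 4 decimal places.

f̂ = 0.9036

With design matrix X, XᵀX = [[192, 6]; [6, 11233/5184]] and Xᵀf = [156, 29/18]ᵀ.
Δ = 192·(11233/5184) − 6² = 10261/27.
m = (156·(11233/5184) − 6·(29/18))/(10261/27) = 141853/164176; c = (192·(29/18) − 6·156)/(10261/27) = -16920/10261.
At d = 2: f̂ = (141853/164176)·(2) + (-16920/10261)·(1/2) = 74173/82088.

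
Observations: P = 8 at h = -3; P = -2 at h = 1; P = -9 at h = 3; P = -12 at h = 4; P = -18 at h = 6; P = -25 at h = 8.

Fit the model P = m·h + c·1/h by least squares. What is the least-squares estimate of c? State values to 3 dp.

c = 1.306

Sums needed: Σh·h = 135, Σh·1/h = 6, Σ1/h·1/h = 85/64.
Moment sums: Σh·P = -409, Σ1/h·P = -403/24.
Eliminating c: (85/64)·(row 1) − 6·(row 2) gives (9171/64)·m = (85/64)·(-409) − 6·(-403/24) = -28317/64, so m = -9439/3057.
Then c = ((-403/24) − 6·(-9439/3057))/(85/64) = 3992/3057.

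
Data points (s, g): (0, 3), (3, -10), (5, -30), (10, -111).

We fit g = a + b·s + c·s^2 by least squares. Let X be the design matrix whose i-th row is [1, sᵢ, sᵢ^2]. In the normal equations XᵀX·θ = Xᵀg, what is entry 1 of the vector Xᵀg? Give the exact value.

-148

Entry 1 ↔ basis 1, so (Xᵀg)_{1} = Σᵢ gᵢ = (1)·(3) + (1)·(-10) + (1)·(-30) + (1)·(-111) = -148.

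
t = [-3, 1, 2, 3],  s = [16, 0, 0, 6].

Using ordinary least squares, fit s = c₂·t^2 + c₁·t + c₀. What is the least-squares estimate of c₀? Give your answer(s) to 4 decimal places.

c₀ = -0.1951

MᵀM·[c₂, c₁, c₀]ᵀ = Mᵀs reads: 179·c₂ + 9·c₁ + 23·c₀ = 198;  9·c₂ + 23·c₁ + 3·c₀ = -30;  23·c₂ + 3·c₁ + 4·c₀ = 22.
(Σt^2·t^2 = 179, Σt^2·t = 9, Σt^2 = 23, Σt·t = 23, Σt = 3, Σ1 = 4, Σt^2·s = 198, Σt·s = -30, Σs = 22.)
Inverting the 3×3 Gram matrix, [c₂, c₁, c₀]ᵀ = [50/41, -72/41, -8/41]ᵀ.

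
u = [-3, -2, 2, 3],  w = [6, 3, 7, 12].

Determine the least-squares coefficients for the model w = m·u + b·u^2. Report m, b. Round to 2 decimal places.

Entries of AᵀA: Σu·u = 26, Σu·u^2 = 0, Σu^2·u^2 = 194.
For Aᵀw: Σu·w = 26, Σu^2·w = 202.
det = 26·194 − 0² = 5044.
m = (26·194 − 0·202)/5044 = 1; b = (26·202 − 0·26)/5044 = 101/97.

m = 1.00, b = 1.04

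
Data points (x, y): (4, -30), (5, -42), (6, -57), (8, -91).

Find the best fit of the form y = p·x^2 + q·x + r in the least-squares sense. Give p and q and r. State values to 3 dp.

p = -0.932, q = -4.114, r = 1.500

Setting ∂/∂p … = 0 gives: 6273·p + 917·q + 141·r = -9406;  917·p + 141·q + 23·r = -1400;  141·p + 23·q + 4·r = -220.
(Σx^2·x^2 = 6273, Σx^2·x = 917, Σx^2 = 141, Σx·x = 141, Σx = 23, Σ1 = 4, Σx^2·y = -9406, Σx·y = -1400, Σy = -220.)
Row-reducing yields p = -41/44, q = -181/44, r = 3/2.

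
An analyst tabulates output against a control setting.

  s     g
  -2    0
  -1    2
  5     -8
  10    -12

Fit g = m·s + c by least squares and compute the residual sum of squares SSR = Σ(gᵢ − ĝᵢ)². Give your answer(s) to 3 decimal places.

SSR = 6.915

Forming XᵀX = [[130, 12]; [12, 4]] and Xᵀg = [-162, -18]ᵀ gives XᵀX·[m, c]ᵀ = Xᵀg.
Eliminating c: 4·(row 1) − 12·(row 2) gives 376·m = 4·(-162) − 12·(-18) = -432, so m = -54/47.
Then c = ((-18) − 12·(-54/47))/4 = -99/94.
Residuals: -117/94, 179/94, -113/94, 51/94; SSR = 325/47.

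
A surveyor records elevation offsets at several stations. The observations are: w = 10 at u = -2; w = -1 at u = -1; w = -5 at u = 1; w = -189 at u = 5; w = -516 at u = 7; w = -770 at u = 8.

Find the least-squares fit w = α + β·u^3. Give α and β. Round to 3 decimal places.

α = -2.436, β = -1.498

From the data, Σ1 = 6, Σu^3 = 972, Σu^3·u^3 = 395484.
For Xᵀw: Σw = -1471, Σu^3·w = -594937.
Normal equations: [[6, 972]; [972, 395484]]·[α, β]ᵀ = [-1471, -594937]ᵀ.
Eliminating β: 395484·(row 1) − 972·(row 2) gives 1428120·α = 395484·(-1471) − 972·(-594937) = -3478200, so α = -28985/11901.
Then β = ((-594937) − 972·(-28985/11901))/395484 = -71327/47604.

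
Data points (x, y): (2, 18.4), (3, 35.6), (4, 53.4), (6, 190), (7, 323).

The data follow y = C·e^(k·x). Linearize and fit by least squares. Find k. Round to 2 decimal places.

Let Y = ln y. Fitting Y = k·x + ln C by least squares:
XᵀX = [[114.0000, 22.0000]; [22.0000, 5]], rhs = [104.3787, 21.4872]ᵀ  (here Σx = 22.0000, Σ(x)² = 114.0000, Σln y = 21.4872, Σx·ln y = 104.3787).
Δ = 114.0000·5 − (22.0000)² = 86.0000; k = (104.3787·5 − 22.0000·21.4872)/86.0000 = 0.57181, ln C = (114.0000·21.4872 − 22.0000·104.3787)/86.0000 = 1.78148.

k = 0.57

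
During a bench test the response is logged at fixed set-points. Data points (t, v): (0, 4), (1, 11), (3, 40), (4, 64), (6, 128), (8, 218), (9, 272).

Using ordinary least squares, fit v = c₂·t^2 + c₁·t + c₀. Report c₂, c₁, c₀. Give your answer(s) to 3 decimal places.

c₂ = 2.987, c₁ = 2.794, c₀ = 4.596

The normal system MᵀM·[c₂, c₁, c₀]ᵀ = Mᵀv is [[12291, 1549, 207]; [1549, 207, 31]; [207, 31, 7]]·[c₂, c₁, c₀]ᵀ = [41987, 5347, 737]ᵀ.
Solving the 3×3 system (Gaussian elimination) gives c₂ = 158531/53081, c₁ = 148297/53081, c₀ = 243939/53081.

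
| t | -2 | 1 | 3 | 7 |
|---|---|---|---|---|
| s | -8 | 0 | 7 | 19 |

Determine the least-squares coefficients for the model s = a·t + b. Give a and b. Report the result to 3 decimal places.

a = 3.029, b = -2.316

With design matrix M, MᵀM = [[63, 9]; [9, 4]] and Mᵀs = [170, 18]ᵀ.
Eliminating b: 4·(row 1) − 9·(row 2) gives 171·a = 4·170 − 9·18 = 518, so a = 518/171.
Then b = (18 − 9·(518/171))/4 = -44/19.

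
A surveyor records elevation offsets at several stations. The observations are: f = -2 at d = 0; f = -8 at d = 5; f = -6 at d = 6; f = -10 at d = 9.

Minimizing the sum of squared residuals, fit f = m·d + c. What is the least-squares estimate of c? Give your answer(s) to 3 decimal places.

c = -2.214

The normal system XᵀX·[m, c]ᵀ = Xᵀf is [[142, 20]; [20, 4]]·[m, c]ᵀ = [-166, -26]ᵀ.
Eliminating c: 4·(row 1) − 20·(row 2) gives 168·m = 4·(-166) − 20·(-26) = -144, so m = -6/7.
Then c = ((-26) − 20·(-6/7))/4 = -31/14.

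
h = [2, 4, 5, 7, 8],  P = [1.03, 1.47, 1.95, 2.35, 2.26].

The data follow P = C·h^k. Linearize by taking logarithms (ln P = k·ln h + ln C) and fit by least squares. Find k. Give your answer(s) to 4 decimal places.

k = 0.6168

Let Y = ln P. Fitting Y = k·ln h + ln C by least squares:
Sums: Σln h = 7.7142, Σ(ln h)² = 13.1032, Σln P = 2.7524, Σln h·ln P = 4.9875.
Normal system: [[13.1032, 7.7142]; [7.7142, 5]]·[k, ln C]ᵀ = [4.9875, 2.7524]ᵀ.
Slope k = (n·Σln h·ln P − Σln h·Σln P)/(n·Σ(ln h)² − (Σln h)²) = (5·4.9875 − 7.7142·2.7524)/6.0066 = 0.61677; ln C = (Σln P − k·Σln h)/n = -0.40110.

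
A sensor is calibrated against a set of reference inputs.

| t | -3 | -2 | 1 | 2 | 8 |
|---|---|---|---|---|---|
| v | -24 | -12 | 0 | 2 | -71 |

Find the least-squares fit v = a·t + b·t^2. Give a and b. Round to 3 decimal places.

Compute the Gram sums: Σt·t = 82, Σt·t^2 = 486, Σt^2·t^2 = 4210.
Moment sums: Σt·v = -468, Σt^2·v = -4800.
Normal equations: [[82, 486]; [486, 4210]]·[a, b]ᵀ = [-468, -4800]ᵀ.
Eliminating b: 4210·(row 1) − 486·(row 2) gives 109024·a = 4210·(-468) − 486·(-4800) = 362520, so a = 45315/13628.
Then b = ((-4800) − 486·(45315/13628))/4210 = -20769/13628.

a = 3.325, b = -1.524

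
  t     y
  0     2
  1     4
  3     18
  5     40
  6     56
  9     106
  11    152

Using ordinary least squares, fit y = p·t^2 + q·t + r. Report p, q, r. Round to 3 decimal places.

p = 0.972, q = 3.016, r = 1.003

Sums needed: Σt^2·t^2 = 23205, Σt^2·t = 2429, Σt^2 = 273, Σt·t = 273, Σt = 35, Σ1 = 7.
For Aᵀy: Σt^2·y = 30160, Σt·y = 3220, Σy = 378.
Normal equations: [[23205, 2429, 273]; [2429, 273, 35]; [273, 35, 7]]·[p, q, r]ᵀ = [30160, 3220, 378]ᵀ.
Inverting the 3×3 Gram matrix, [p, q, r]ᵀ = [489/503, 10621/3521, 3532/3521]ᵀ.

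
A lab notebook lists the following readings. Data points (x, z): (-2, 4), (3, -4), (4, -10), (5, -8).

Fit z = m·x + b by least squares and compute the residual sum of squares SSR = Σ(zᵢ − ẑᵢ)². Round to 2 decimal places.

Forming MᵀM = [[54, 10]; [10, 4]] and Mᵀz = [-100, -18]ᵀ gives MᵀM·[m, b]ᵀ = Mᵀz.
Eliminating b: 4·(row 1) − 10·(row 2) gives 116·m = 4·(-100) − 10·(-18) = -220, so m = -55/29.
Then b = ((-18) − 10·(-55/29))/4 = 7/29.
Residuals: -1/29, 42/29, -77/29, 36/29; SSR = 310/29.

SSR = 10.69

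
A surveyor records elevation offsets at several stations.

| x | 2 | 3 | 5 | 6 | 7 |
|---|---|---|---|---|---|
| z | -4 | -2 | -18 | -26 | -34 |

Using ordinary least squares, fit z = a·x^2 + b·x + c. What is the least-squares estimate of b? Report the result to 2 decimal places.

With design matrix M, MᵀM = [[4419, 719, 123]; [719, 123, 23]; [123, 23, 5]] and Mᵀz = [-3086, -498, -84]ᵀ.
Inverting the 3×3 Gram matrix, [a, b, c]ᵀ = [-25/28, 41/28, -11/7]ᵀ.

b = 1.46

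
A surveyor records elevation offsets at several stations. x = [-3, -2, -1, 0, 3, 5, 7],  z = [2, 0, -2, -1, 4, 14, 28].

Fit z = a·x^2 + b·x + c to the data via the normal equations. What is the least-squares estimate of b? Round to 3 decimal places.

Setting ∂/∂a … = 0 gives: 3205·a + 459·b + 97·c = 1774;  459·a + 97·b + 9·c = 274;  97·a + 9·b + 7·c = 45.
(Σx^2·x^2 = 3205, Σx^2·x = 459, Σx^2 = 97, Σx·x = 97, Σx = 9, Σ1 = 7, Σx^2·z = 1774, Σx·z = 274, Σz = 45.)
Inverting the 3×3 Gram matrix, [a, b, c]ᵀ = [539/978, 1583/4238, -10735/6357]ᵀ.

b = 0.374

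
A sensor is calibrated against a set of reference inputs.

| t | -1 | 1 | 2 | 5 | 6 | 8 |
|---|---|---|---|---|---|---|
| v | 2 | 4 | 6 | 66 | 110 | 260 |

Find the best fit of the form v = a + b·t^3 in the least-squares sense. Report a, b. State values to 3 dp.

Setting ∂/∂a … = 0 gives: 6·a + 861·b = 448;  861·a + 324491·b = 165180.
det = 6·324491 − 861² = 1205625.
a = (448·324491 − 861·165180)/1205625 = 3151988/1205625; b = (6·165180 − 861·448)/1205625 = 201784/401875.

a = 2.614, b = 0.502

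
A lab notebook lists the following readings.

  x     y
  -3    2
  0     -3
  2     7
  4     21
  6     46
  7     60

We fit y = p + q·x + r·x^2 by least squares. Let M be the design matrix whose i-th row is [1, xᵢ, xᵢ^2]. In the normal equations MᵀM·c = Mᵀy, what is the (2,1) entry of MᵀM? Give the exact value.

Row 2 ↔ basis x, column 1 ↔ basis 1, so (MᵀM)_{2,1} = Σᵢ x = (-3)·(1) + (0)·(1) + (2)·(1) + (4)·(1) + (6)·(1) + (7)·(1) = 16.

16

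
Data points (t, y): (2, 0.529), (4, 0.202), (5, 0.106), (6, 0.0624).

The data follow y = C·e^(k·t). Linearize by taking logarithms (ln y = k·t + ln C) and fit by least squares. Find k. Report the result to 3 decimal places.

k = -0.538

With ln yᵢ as the transformed response and tᵢ as the regressor:
Σt = 17.0000, Σ(t)² = 81.0000, Σln y = -7.2548, Σt·ln y = -35.5382.
Equations: 81.0000·k + 17.0000·ln C = -35.5382;  17.0000·k + 4·ln C = -7.2548.
Solving (det = 35.0000): k = -0.53777, ln C = 0.47182.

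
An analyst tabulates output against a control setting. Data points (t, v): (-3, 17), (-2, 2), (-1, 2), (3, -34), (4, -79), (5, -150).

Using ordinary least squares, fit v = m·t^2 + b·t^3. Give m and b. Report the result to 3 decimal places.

m = -1.045, b = -0.984

Entries of MᵀM: Σt^2·t^2 = 1060, Σt^2·t^3 = 4116, Σt^3·t^3 = 21244.
Moment sums: Σt^2·v = -5157, Σt^3·v = -25201.
So MᵀM·[m, b]ᵀ = Mᵀv: [[1060, 4116]; [4116, 21244]]·[m, b]ᵀ = [-5157, -25201]ᵀ.
Determinant 1060·21244 − 4116² = 5577184.
m = ((-5157)·21244 − 4116·(-25201))/5577184 = -728499/697148; b = (1060·(-25201) − 4116·(-5157))/5577184 = -171464/174287.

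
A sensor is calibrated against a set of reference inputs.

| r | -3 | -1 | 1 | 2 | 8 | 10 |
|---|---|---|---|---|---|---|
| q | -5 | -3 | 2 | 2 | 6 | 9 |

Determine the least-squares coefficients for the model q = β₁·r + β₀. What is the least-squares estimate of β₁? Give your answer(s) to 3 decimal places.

β₁ = 1.000

MᵀM·[β₁, β₀]ᵀ = Mᵀq reads: 179·β₁ + 17·β₀ = 162;  17·β₁ + 6·β₀ = 11.
Determinant 179·6 − 17² = 785.
β₁ = (162·6 − 17·11)/785 = 1; β₀ = (179·11 − 17·162)/785 = -1.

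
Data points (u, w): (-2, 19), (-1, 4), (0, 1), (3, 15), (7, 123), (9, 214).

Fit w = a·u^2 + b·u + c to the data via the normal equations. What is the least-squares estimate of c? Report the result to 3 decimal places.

Compute the Gram sums: Σu^2·u^2 = 9060, Σu^2·u = 1090, Σu^2 = 144, Σu·u = 144, Σu = 16, Σ1 = 6.
Moment sums: Σu^2·w = 23576, Σu·w = 2790, Σw = 376.
Inverting the 3×3 Gram matrix, [a, b, c]ᵀ = [159559/52077, -64374/17359, -50932/52077]ᵀ.

c = -0.978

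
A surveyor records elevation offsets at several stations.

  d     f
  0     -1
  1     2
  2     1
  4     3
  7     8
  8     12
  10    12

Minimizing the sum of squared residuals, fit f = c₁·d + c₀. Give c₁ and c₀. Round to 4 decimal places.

The normal equations are: 234·c₁ + 32·c₀ = 288;  32·c₁ + 7·c₀ = 37.
(Σd·d = 234, Σd = 32, Σ1 = 7, Σd·f = 288, Σf = 37.)
Δ = 234·7 − 32² = 614.
c₁ = (288·7 − 32·37)/614 = 416/307; c₀ = (234·37 − 32·288)/614 = -279/307.

c₁ = 1.3550, c₀ = -0.9088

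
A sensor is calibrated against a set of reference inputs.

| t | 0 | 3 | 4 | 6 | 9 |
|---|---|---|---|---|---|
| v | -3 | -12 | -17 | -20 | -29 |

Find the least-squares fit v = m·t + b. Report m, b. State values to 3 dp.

AᵀA·[m, b]ᵀ = Aᵀv reads: 142·m + 22·b = -485;  22·m + 5·b = -81.
(Σt·t = 142, Σt = 22, Σ1 = 5, Σt·v = -485, Σv = -81.)
Determinant 142·5 − 22² = 226.
m = ((-485)·5 − 22·(-81))/226 = -643/226; b = (142·(-81) − 22·(-485))/226 = -416/113.

m = -2.845, b = -3.681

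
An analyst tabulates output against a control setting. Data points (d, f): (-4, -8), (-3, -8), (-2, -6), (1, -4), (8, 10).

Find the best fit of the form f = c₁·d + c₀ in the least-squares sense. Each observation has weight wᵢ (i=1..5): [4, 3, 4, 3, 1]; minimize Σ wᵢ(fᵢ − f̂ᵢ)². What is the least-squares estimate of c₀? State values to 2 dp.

c₀ = -3.44

From the data, Σwᵢ·d·d = 174, Σwᵢ·d = -22, Σwᵢ·1 = 15.
Right-hand side: Σwᵢ·d·f = 316, Σwᵢ·f = -82.
Normal equations: [[174, -22]; [-22, 15]]·[c₁, c₀]ᵀ = [316, -82]ᵀ.
Determinant 174·15 − (-22)² = 2126.
c₁ = (316·15 − (-22)·(-82))/2126 = 1468/1063; c₀ = (174·(-82) − (-22)·316)/2126 = -3658/1063.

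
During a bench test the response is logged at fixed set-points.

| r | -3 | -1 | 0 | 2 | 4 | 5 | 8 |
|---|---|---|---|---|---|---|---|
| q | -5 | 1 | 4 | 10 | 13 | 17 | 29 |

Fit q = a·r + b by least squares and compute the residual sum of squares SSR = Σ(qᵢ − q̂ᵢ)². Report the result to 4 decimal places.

SSR = 11.3750

Setting ∂/∂a … = 0 gives: 119·a + 15·b = 403;  15·a + 7·b = 69.
(Σr·r = 119, Σr = 15, Σ1 = 7, Σr·q = 403, Σq = 69.)
Determinant 119·7 − 15² = 608.
a = (403·7 − 15·69)/608 = 47/16; b = (119·69 − 15·403)/608 = 57/16.
Residuals: 1/4, 3/8, 7/16, 9/16, -37/16, -5/4, 31/16; SSR = 91/8.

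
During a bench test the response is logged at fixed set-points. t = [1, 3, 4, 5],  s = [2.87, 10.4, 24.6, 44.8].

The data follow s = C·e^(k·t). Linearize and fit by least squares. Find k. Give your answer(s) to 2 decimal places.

k = 0.70

Taking logs, ln s = k·t + ln C, so regress ln s on t.
AᵀA = [[51.0000, 13.0000]; [13.0000, 4]], rhs = [39.9018, 10.4011]ᵀ  (here Σt = 13.0000, Σ(t)² = 51.0000, Σln s = 10.4011, Σt·ln s = 39.9018).
Solving (det = 35.0000): k = 0.69695, ln C = 0.33520.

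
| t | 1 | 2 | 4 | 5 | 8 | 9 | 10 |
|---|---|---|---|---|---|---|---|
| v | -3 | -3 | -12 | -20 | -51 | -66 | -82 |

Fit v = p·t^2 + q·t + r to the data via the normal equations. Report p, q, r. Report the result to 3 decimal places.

p = -0.928, q = 1.363, r = -2.861

Compute the Gram sums: Σt^2·t^2 = 21555, Σt^2·t = 2439, Σt^2 = 291, Σt·t = 291, Σt = 39, Σ1 = 7.
Moment sums: Σt^2·v = -17517, Σt·v = -1979, Σv = -237.
MᵀM·[p, q, r]ᵀ = Mᵀv becomes [[21555, 2439, 291]; [2439, 291, 39]; [291, 39, 7]]·[p, q, r]ᵀ = [-17517, -1979, -237]ᵀ.
Inverting the 3×3 Gram matrix, [p, q, r]ᵀ = [-2573/2772, 1259/924, -661/231]ᵀ.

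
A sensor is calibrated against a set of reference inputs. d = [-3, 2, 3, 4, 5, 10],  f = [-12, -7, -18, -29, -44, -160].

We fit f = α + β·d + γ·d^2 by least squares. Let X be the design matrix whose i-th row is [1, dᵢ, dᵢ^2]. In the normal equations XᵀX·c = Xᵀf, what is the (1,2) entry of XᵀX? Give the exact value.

Row 1 ↔ basis 1, column 2 ↔ basis d, so (XᵀX)_{1,2} = Σᵢ d = (1)·(-3) + (1)·(2) + (1)·(3) + (1)·(4) + (1)·(5) + (1)·(10) = 21.

21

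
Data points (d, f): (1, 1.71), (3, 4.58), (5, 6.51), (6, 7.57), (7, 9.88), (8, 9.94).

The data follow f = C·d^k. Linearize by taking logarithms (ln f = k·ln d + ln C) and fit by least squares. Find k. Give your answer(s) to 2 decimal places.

k = 0.85

Let Y = ln f. Fitting Y = k·ln d + ln C by least squares:
Sums: Σln d = 8.5252, Σ(ln d)² = 15.1183, Σln f = 10.5428, Σln d·ln f = 17.5464.
Normal system: [[15.1183, 8.5252]; [8.5252, 6]]·[k, ln C]ᵀ = [17.5464, 10.5428]ᵀ.
Δ = 15.1183·6 − (8.5252)² = 18.0313; k = (17.5464·6 − 8.5252·10.5428)/18.0313 = 0.85402, ln C = (15.1183·10.5428 − 8.5252·17.5464)/18.0313 = 0.54370.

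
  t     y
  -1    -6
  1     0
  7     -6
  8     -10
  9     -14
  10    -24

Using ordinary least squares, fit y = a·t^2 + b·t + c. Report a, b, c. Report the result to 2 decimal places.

Sums needed: Σt^2·t^2 = 23060, Σt^2·t = 2584, Σt^2 = 296, Σt·t = 296, Σt = 34, Σ1 = 6.
For Aᵀy: Σt^2·y = -4474, Σt·y = -482, Σy = -60.
Row-reducing yields a = -1385/2594, b = 21469/6485, c = -15691/6485.

a = -0.53, b = 3.31, c = -2.42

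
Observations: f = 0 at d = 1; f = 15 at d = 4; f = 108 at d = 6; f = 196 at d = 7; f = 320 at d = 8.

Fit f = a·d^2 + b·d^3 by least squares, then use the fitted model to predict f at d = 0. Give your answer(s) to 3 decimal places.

With design matrix A, AᵀA = [[8050, 58376]; [58376, 430546]] and Aᵀf = [34212, 255356]ᵀ.
Eliminating b: 430546·(row 1) − 58376·(row 2) gives 58137924·a = 430546·34212 − 58376·255356 = -176822104, so a = -44205526/14534481.
Then b = (255356 − 58376·(-44205526/14534481))/430546 = 14614022/14534481.
At d = 0: f̂ = (-44205526/14534481)·(0) + (14614022/14534481)·(0) = 0.

f̂ = 0.000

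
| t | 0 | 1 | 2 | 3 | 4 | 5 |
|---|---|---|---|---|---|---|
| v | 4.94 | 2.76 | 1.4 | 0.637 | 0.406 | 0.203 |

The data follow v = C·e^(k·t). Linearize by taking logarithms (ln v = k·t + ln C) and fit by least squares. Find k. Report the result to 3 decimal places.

k = -0.643

With ln vᵢ as the transformed response and tᵢ as the regressor:
AᵀA = [[55.0000, 15.0000]; [15.0000, 6]], rhs = [-11.2431, 0.0021]ᵀ  (here Σt = 15.0000, Σ(t)² = 55.0000, Σln v = 0.0021, Σt·ln v = -11.2431).
Δ = 55.0000·6 − (15.0000)² = 105.0000; k = (-11.2431·6 − 15.0000·0.0021)/105.0000 = -0.64277, ln C = (55.0000·0.0021 − 15.0000·-11.2431)/105.0000 = 1.60728.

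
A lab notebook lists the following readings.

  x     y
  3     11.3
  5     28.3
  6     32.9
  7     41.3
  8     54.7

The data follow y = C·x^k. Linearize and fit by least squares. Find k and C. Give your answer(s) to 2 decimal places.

Taking logs, ln y = k·ln x + ln C, so regress ln y on ln x.
Σln x = 8.5252, Σ(ln x)² = 15.1183, Σln y = 16.9839, Σln x·ln y = 29.8656.
Equations: 15.1183·k + 8.5252·ln C = 29.8656;  8.5252·k + 5·ln C = 16.9839.
Solving (det = 2.9130): k = 1.55778, ln C = 0.74070, so C = exp(0.74070) = 2.09740.

k = 1.56, C = 2.10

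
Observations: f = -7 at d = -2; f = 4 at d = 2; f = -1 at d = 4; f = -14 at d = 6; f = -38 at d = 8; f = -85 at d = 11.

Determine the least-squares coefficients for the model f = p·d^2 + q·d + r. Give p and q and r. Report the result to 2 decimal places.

p = -1.00, q = 3.00, r = 2.80

Sums needed: Σd^2·d^2 = 20321, Σd^2·d = 2123, Σd^2 = 245, Σd·d = 245, Σd = 29, Σ1 = 6.
Right-hand side: Σd^2·f = -13249, Σd·f = -1305, Σf = -141.
Row-reducing yields p = -599989/600420, q = 1802173/600420, r = 279863/100070.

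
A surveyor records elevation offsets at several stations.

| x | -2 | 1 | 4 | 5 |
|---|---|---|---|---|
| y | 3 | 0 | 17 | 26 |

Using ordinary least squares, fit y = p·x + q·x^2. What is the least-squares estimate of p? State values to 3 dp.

From the data, Σx·x = 46, Σx·x^2 = 182, Σx^2·x^2 = 898.
Right-hand side: Σx·y = 192, Σx^2·y = 934.
Eliminating q: 898·(row 1) − 182·(row 2) gives 8184·p = 898·192 − 182·934 = 2428, so p = 607/2046.
Then q = (934 − 182·(607/2046))/898 = 2005/2046.

p = 0.297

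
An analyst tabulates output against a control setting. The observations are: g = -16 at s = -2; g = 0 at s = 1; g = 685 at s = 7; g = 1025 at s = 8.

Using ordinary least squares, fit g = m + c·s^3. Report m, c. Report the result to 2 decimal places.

m = -1.13, c = 2.00

Sums needed: Σ1 = 4, Σs^3 = 848, Σs^3·s^3 = 379858.
And Σg = 1694, Σs^3·g = 759883.
Normal equations: [[4, 848]; [848, 379858]]·[m, c]ᵀ = [1694, 759883]ᵀ.
Determinant 4·379858 − 848² = 800328.
m = (1694·379858 − 848·759883)/800328 = -75111/66694; c = (4·759883 − 848·1694)/800328 = 133585/66694.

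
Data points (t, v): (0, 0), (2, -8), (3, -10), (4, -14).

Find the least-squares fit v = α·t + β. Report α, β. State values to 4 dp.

α = -3.4286, β = -0.2857

Sums needed: Σt·t = 29, Σt = 9, Σ1 = 4.
Right-hand side: Σt·v = -102, Σv = -32.
So AᵀA·[α, β]ᵀ = Aᵀv: [[29, 9]; [9, 4]]·[α, β]ᵀ = [-102, -32]ᵀ.
Δ = 29·4 − 9² = 35.
α = ((-102)·4 − 9·(-32))/35 = -24/7; β = (29·(-32) − 9·(-102))/35 = -2/7.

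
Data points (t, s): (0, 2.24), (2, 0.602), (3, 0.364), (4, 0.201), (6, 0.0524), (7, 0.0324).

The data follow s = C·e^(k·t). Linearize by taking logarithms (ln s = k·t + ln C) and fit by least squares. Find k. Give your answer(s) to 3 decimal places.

k = -0.609

With ln sᵢ as the transformed response and tᵢ as the regressor:
Σt = 22.0000, Σ(t)² = 114.0000, Σln s = -8.6945, Σt·ln s = -52.1649.
Equations: 114.0000·k + 22.0000·ln C = -52.1649;  22.0000·k + 6·ln C = -8.6945.
Δ = 114.0000·6 − (22.0000)² = 200.0000; k = (-52.1649·6 − 22.0000·-8.6945)/200.0000 = -0.60855, ln C = (114.0000·-8.6945 − 22.0000·-52.1649)/200.0000 = 0.78226.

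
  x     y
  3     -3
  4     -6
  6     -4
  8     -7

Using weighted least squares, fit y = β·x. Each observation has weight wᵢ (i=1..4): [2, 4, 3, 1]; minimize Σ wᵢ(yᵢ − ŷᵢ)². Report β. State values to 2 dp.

Sums needed: Σwᵢ·x·x = 254.
Moment sums: Σwᵢ·x·y = -242.
Hence β = -242 / 254 ≈ -0.952756.

β = -0.95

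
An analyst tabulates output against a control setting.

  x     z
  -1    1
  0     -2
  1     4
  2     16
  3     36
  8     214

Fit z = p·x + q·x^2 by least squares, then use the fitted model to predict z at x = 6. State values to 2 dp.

Setting ∂/∂p … = 0 gives: 79·p + 547·q = 1855;  547·p + 4195·q = 14089.
Determinant 79·4195 − 547² = 32196.
p = (1855·4195 − 547·14089)/32196 = 12507/5366; q = (79·14089 − 547·1855)/32196 = 16391/5366.
At x = 6: ẑ = (12507/5366)·(6) + (16391/5366)·(36) = 332559/2683.

ẑ = 123.95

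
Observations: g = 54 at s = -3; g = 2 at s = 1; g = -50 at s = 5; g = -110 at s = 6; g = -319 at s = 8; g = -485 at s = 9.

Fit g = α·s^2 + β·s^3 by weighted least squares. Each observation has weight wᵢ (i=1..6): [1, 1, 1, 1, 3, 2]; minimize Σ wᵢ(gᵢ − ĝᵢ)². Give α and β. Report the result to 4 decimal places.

α = 2.9510, β = -0.9928

Normal-equation sums: Σwᵢ·s^2·s^2 = 27413, Σwᵢ·s^2·s^3 = 227061, Σwᵢ·s^3·s^3 = 1912325.
Right-hand side: Σwᵢ·s^2·g = -144540, Σwᵢ·s^3·g = -1228580.
Normal equations: [[27413, 227061]; [227061, 1912325]]·[α, β]ᵀ = [-144540, -1228580]ᵀ.
det = 27413·1912325 − 227061² = 865867504.
α = ((-144540)·1912325 − 227061·(-1228580))/865867504 = 319393485/108233438; β = (27413·(-1228580) − 227061·(-144540))/865867504 = -107458325/108233438.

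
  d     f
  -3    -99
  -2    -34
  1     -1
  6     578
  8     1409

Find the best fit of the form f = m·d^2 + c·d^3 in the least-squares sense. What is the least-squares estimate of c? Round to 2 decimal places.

The normal equations are: 5490·m + 40270·c = 109956;  40270·m + 309594·c = 849200.
(Σd^2·d^2 = 5490, Σd^2·d^3 = 40270, Σd^3·d^3 = 309594, Σd^2·f = 109956, Σd^3·f = 849200.)
Determinant 5490·309594 − 40270² = 77998160.
m = (109956·309594 − 40270·849200)/77998160 = -19445767/9749770; c = (5490·849200 − 40270·109956)/77998160 = 5854497/1949954.

c = 3.00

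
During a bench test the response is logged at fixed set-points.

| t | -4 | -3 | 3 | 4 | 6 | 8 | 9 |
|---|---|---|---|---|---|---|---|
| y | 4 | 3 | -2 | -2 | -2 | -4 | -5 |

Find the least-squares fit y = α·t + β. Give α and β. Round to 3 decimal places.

α = -0.654, β = 1.007

From the data, Σt·t = 231, Σt = 23, Σ1 = 7.
And Σt·y = -128, Σy = -8.
det = 231·7 − 23² = 1088.
α = ((-128)·7 − 23·(-8))/1088 = -89/136; β = (231·(-8) − 23·(-128))/1088 = 137/136.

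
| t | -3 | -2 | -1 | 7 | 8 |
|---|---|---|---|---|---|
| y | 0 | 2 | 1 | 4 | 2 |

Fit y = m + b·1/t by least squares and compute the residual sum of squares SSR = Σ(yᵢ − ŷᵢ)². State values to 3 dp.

With design matrix X, XᵀX = [[5, -263/168]; [-263/168, 39433/28224]] and Xᵀy = [9, -33/28]ᵀ.
Eliminating b: (39433/28224)·(row 1) − (-263/168)·(row 2) gives (31999/7056)·m = (39433/28224)·9 − (-263/168)·(-33/28) = 33647/3136, so m = 302823/127996.
Then b = ((-33/28) − (-263/168)·(302823/127996))/(39433/28224) = 57834/31999.
Residuals: -225711/127996, 68837/127996, 56509/127996, 176113/127996, -18937/31999; SSR = 747139/127996.

SSR = 5.837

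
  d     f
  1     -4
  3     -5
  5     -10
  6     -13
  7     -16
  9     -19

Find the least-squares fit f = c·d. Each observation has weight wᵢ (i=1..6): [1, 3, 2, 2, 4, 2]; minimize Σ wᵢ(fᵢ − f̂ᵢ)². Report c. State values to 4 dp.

Sums needed: Σwᵢ·d·d = 508.
Moment sums: Σwᵢ·d·f = -1095.
c = (-1095)/508 = -2.15551.

c = -2.1555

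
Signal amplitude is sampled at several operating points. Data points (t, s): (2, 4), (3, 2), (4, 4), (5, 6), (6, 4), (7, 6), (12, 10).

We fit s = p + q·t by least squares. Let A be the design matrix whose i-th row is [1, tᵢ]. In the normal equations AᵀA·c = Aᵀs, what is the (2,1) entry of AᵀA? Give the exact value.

Row 2 ↔ basis t, column 1 ↔ basis 1, so (AᵀA)_{2,1} = Σᵢ t = (2)·(1) + (3)·(1) + (4)·(1) + (5)·(1) + (6)·(1) + (7)·(1) + (12)·(1) = 39.

39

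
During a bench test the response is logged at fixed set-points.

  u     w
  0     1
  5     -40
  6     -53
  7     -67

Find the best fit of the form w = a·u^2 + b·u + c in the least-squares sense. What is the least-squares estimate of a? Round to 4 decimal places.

a = -0.7521

The normal system XᵀX·[a, b, c]ᵀ = Xᵀw is [[4322, 684, 110]; [684, 110, 18]; [110, 18, 4]]·[a, b, c]ᵀ = [-6191, -987, -159]ᵀ.
Inverting the 3×3 Gram matrix, [a, b, c]ᵀ = [-1423/1892, -8439/1892, 1901/1892]ᵀ.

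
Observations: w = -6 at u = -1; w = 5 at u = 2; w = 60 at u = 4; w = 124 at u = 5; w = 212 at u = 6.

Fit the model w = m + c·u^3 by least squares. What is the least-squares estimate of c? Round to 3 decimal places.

c = 1.004

Setting ∂/∂m … = 0 gives: 5·m + 412·c = 395;  412·m + 66442·c = 65178.
det = 5·66442 − 412² = 162466.
m = (395·66442 − 412·65178)/162466 = -304373/81233; c = (5·65178 − 412·395)/162466 = 81575/81233.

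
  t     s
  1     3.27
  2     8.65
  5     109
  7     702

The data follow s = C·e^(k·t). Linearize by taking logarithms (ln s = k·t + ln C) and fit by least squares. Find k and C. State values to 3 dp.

k = 0.885, C = 1.389

Linearized form: ln s = k·t + ln C. From the 4 transformed points,
Over the data: Σt = 15.0000, Σ(t)² = 79.0000, Σln s = 14.5876, Σt·ln s = 74.8342.
Normal system: [[79.0000, 15.0000]; [15.0000, 4]]·[k, ln C]ᵀ = [74.8342, 14.5876]ᵀ.
Δ = 79.0000·4 − (15.0000)² = 91.0000; k = (74.8342·4 − 15.0000·14.5876)/91.0000 = 0.88486, ln C = (79.0000·14.5876 − 15.0000·74.8342)/91.0000 = 0.32868, so C = exp(0.32868) = 1.38914.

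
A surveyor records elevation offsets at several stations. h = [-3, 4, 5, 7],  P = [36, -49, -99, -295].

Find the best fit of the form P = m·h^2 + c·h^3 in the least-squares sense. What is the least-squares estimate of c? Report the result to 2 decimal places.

c = -1.00

Normal-equation sums: Σh^2·h^2 = 3363, Σh^2·h^3 = 20713, Σh^3·h^3 = 138099.
Right-hand side: Σh^2·P = -17390, Σh^3·P = -117668.
So XᵀX·[m, c]ᵀ = XᵀP: [[3363, 20713]; [20713, 138099]]·[m, c]ᵀ = [-17390, -117668]ᵀ.
Eliminating c: 138099·(row 1) − 20713·(row 2) gives 35398568·m = 138099·(-17390) − 20713·(-117668) = 35715674, so m = 17857837/17699284.
Then c = ((-117668) − 20713·(17857837/17699284))/138099 = -17759207/17699284.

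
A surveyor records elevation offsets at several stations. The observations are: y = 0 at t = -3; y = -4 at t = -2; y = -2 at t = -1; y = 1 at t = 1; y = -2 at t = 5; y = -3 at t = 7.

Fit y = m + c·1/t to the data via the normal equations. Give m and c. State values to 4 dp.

With design matrix M, MᵀM = [[6, -103/210]; [-103/210, 106789/44100]] and Mᵀy = [-10, 146/35]ᵀ.
Determinant 6·(106789/44100) − (-103/210)² = 25205/1764.
m = ((-10)·(106789/44100) − (-103/210)·(146/35))/(25205/1764) = -977662/630125; c = (6·(146/35) − (-103/210)·(-10))/(25205/1764) = 177492/126025.

m = -1.5515, c = 1.4084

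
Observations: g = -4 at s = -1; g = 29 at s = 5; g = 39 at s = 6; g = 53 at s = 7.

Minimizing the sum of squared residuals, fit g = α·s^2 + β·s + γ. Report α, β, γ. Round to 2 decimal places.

α = 0.83, β = 2.10, γ = -2.71

AᵀA·[α, β, γ]ᵀ = Aᵀg reads: 4323·α + 683·β + 111·γ = 4722;  683·α + 111·β + 17·γ = 754;  111·α + 17·β + 4·γ = 117.
Solving the 3×3 system (Gaussian elimination) gives α = 1171/1412, β = 14859/7060, γ = -9561/3530.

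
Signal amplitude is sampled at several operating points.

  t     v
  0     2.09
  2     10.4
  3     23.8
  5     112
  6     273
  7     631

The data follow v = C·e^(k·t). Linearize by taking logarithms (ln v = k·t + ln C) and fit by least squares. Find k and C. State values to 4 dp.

k = 0.8129, C = 2.0572

With ln vᵢ as the transformed response and tᵢ as the regressor:
AᵀA = [[123.0000, 23.0000]; [23.0000, 6]], rhs = [116.5731, 23.0239]ᵀ  (here Σt = 23.0000, Σ(t)² = 123.0000, Σln v = 23.0239, Σt·ln v = 116.5731).
Solving (det = 209.0000): k = 0.81286, ln C = 0.72135, so C = exp(0.72135) = 2.05720.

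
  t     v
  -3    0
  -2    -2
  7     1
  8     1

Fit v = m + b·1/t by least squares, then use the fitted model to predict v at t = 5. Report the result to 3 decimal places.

Entries of MᵀM: Σ1 = 4, Σ1/t = -95/168, Σ1/t·1/t = 11209/28224.
Moment sums: Σv = 0, Σ1/t·v = 71/56.
So MᵀM·[m, b]ᵀ = Mᵀv: [[4, -95/168]; [-95/168, 11209/28224]]·[m, b]ᵀ = [0, 71/56]ᵀ.
Eliminating b: (11209/28224)·(row 1) − (-95/168)·(row 2) gives (3979/3136)·m = (11209/28224)·0 − (-95/168)·(71/56) = 6745/9408, so m = 6745/11937.
Then b = ((71/56) − (-95/168)·(6745/11937))/(11209/28224) = 15904/3979.
At t = 5: v̂ = (6745/11937)·(1) + (15904/3979)·(1/5) = 81437/59685.

v̂ = 1.364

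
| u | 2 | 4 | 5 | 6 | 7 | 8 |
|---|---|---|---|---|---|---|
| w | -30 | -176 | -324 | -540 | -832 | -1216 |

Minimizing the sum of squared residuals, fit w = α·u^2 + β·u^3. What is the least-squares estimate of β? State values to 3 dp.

β = -2.001

Sums needed: Σu^2·u^2 = 8690, Σu^2·u^3 = 61532, Σu^3·u^3 = 446234.
Moment sums: Σu^2·w = -149068, Σu^3·w = -1076612.
Normal equations: [[8690, 61532]; [61532, 446234]]·[α, β]ᵀ = [-149068, -1076612]ᵀ.
Eliminating β: 446234·(row 1) − 61532·(row 2) gives 91586436·α = 446234·(-149068) − 61532·(-1076612) = -273120328, so α = -68280082/22896609.
Then β = ((-1076612) − 61532·(-68280082/22896609))/446234 = -45826526/22896609.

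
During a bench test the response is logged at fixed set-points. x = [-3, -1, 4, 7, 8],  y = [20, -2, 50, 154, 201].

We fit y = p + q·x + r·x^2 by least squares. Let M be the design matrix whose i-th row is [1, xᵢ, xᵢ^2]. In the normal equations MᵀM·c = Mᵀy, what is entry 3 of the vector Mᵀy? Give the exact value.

Entry 3 ↔ basis x^2, so (Mᵀy)_{3} = Σᵢ (x^2)·yᵢ = (9)·(20) + (1)·(-2) + (16)·(50) + (49)·(154) + (64)·(201) = 21388.

21388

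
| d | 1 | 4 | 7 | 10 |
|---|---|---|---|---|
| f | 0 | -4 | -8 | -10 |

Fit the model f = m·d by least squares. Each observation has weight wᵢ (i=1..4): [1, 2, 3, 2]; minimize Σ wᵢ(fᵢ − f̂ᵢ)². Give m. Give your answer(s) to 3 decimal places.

m = -1.053

From the data, Σwᵢ·d·d = 380.
Right-hand side: Σwᵢ·d·f = -400.
So XᵀWX·[m]ᵀ = XᵀWf: [[380]]·[m]ᵀ = [-400]ᵀ.
m = (-400)/380 = -1.05263.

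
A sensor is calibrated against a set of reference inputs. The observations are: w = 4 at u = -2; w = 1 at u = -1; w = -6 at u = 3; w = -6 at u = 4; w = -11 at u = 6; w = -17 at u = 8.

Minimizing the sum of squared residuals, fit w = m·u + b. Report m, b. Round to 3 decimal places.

m = -1.947, b = 0.009

From the data, Σu·u = 130, Σu = 18, Σ1 = 6.
Moment sums: Σu·w = -253, Σw = -35.
Normal equations: [[130, 18]; [18, 6]]·[m, b]ᵀ = [-253, -35]ᵀ.
Δ = 130·6 − 18² = 456.
m = ((-253)·6 − 18·(-35))/456 = -37/19; b = (130·(-35) − 18·(-253))/456 = 1/114.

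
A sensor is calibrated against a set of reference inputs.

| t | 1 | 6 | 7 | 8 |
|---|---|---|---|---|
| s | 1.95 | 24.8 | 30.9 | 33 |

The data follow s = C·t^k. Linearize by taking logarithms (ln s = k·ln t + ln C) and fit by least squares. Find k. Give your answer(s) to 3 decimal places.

Let Y = ln s. Fitting Y = k·ln t + ln C by least squares:
Over the data: Σln t = 5.8171, Σ(ln t)² = 11.3210, Σln s = 10.8059, Σln t·ln s = 19.6998.
Normal system: [[11.3210, 5.8171]; [5.8171, 4]]·[k, ln C]ᵀ = [19.6998, 10.8059]ᵀ.
Slope k = (n·Σln t·ln s − Σln t·Σln s)/(n·Σ(ln t)² − (Σln t)²) = (4·19.6998 − 5.8171·10.8059)/11.4454 = 1.39268; ln C = (Σln s − k·Σln t)/n = 0.67614.

k = 1.393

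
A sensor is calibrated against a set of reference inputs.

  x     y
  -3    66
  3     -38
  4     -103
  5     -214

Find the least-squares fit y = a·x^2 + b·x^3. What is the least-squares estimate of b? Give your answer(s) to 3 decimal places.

Setting ∂/∂a … = 0 gives: 1043·a + 4149·b = -6746;  4149·a + 21179·b = -36150.
Eliminating b: 21179·(row 1) − 4149·(row 2) gives 4875496·a = 21179·(-6746) − 4149·(-36150) = 7112816, so a = 889102/609437.
Then b = ((-36150) − 4149·(889102/609437))/21179 = -1214412/609437.

b = -1.993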